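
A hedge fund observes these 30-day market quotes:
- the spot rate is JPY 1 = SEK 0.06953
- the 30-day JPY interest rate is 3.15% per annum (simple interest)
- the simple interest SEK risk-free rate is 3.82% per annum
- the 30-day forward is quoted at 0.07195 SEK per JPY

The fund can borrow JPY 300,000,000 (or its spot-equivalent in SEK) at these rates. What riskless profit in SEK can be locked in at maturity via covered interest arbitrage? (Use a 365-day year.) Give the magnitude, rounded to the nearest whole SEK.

T = 30/365 years.
Keep in JPY, deliver into the forward: 300,000,000·1.0025890411·0.07195 = SEK 21,640,884.45.
Swap to SEK now, deposit: 300,000,000·0.06953·1.003139726 = SEK 20,924,491.54.
The quoted forward overvalues JPY, so borrow SEK, buy JPY at spot, deposit the JPY at 3.15%, and sell the proceeds forward at 0.07195.
Arbitrage profit = |21,640,884.45 − 20,924,491.54| = SEK 716,393.

SEK 716,393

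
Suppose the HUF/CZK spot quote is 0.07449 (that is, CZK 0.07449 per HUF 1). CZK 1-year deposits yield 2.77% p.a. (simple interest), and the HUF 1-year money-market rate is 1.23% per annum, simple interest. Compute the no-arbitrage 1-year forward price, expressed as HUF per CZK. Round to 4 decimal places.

13.2235

T = 1 year.
Growth of 1 CZK over T: 1 + 0.0277×1 = 1.027700.
Growth of 1 HUF over T: 1 + 0.0123×1 = 1.012300.
Forward (CZK per HUF) = 0.07449 × 1.027700 / 1.012300 = 0.075623208.
Invert for HUF per CZK: 1 / 0.075623208 = 13.2235.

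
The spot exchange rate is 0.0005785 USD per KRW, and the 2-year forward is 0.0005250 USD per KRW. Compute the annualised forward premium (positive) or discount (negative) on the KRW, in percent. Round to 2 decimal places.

T = 2 years.
KRW trades forward at -9.24806% vs spot over the period.
Annualise by dividing by T: -0.0924806 / 2 = -0.046240 → -4.62%.

-4.62%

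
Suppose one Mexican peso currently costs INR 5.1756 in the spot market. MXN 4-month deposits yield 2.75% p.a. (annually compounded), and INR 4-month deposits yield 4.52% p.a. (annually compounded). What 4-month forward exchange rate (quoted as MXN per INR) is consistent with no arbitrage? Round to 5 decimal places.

0.19212

T = 4/12 years.
INR accumulates by (1 + 0.0452)^(4/12) = 1.0148452.
Growth of 1 MXN over T: (1 + 0.0275)^(4/12) = 1.0090839.
Forward (INR per MXN) = 5.1756 × 1.0148452 / 1.0090839 = 5.205150.
Quoted the other way: 1/5.205150 = 0.19212 MXN per INR.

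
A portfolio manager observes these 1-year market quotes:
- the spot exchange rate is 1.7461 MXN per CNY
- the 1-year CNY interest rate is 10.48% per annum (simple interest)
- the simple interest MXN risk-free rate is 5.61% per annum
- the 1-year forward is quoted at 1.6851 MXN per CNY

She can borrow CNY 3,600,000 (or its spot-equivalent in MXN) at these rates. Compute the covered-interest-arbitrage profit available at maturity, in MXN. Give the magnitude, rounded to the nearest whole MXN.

MXN 63,512

T = 1 year.
Keep in CNY, deliver into the forward: 3,600,000·1.104800·1.6851 = MXN 6,702,114.53.
Swap to MXN now, deposit: 3,600,000·1.7461·1.056100 = MXN 6,638,602.36.
The quoted forward overvalues CNY, so borrow MXN, buy CNY at spot, deposit the CNY at 10.48%, and sell the proceeds forward at 1.6851.
Profit = 6,702,114.53 − 6,638,602.36 = MXN 63,512.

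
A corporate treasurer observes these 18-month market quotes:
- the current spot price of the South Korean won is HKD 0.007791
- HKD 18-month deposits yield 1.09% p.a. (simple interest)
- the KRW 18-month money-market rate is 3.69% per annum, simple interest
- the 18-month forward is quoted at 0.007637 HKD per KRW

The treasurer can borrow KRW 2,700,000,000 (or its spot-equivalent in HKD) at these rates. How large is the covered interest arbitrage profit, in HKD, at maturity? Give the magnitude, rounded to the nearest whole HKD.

T = 18/12 years.
Route A — deposit KRW, sell forward: 2,700,000,000 × 1.055350 × 0.007637 = HKD 21,761,211.47.
Route B — convert at spot, deposit HKD: 2,700,000,000 × 0.007791 × 1.016350 = HKD 21,379,633.70.
The quoted forward overvalues KRW, so borrow HKD, buy KRW at spot, deposit the KRW at 3.69%, and sell the proceeds forward at 0.007637.
Profit = 21,761,211.47 − 21,379,633.70 = HKD 381,578.

HKD 381,578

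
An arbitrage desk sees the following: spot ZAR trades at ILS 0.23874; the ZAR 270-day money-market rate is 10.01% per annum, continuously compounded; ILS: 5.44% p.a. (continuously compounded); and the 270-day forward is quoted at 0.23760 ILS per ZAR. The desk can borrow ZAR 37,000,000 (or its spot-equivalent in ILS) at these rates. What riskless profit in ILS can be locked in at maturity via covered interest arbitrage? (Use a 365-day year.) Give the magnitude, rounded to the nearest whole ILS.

ILS 270,771

T = 270/365 years.
Invest the ZAR and cover forward: 37,000,000 × 1.076856959 × 0.23760 = ILS 9,466,864.90.
Convert at spot and invest in ILS: 37,000,000 × 0.23874 × 1.04106174 = ILS 9,196,093.95.
The quoted forward overvalues ZAR, so borrow ILS, buy ZAR at spot, deposit the ZAR at 10.01%, and sell the proceeds forward at 0.23760.
The gap between the two covered legs is ILS 270,771.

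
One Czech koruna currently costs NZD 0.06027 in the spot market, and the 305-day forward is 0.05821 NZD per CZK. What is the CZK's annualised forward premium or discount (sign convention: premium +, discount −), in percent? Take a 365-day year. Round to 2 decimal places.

T = 305/365 years.
Period premium: (0.05821 − 0.06027)/0.06027 = -0.0341795.
Per annum: -0.0341795 / (305/365) = -0.040903 = -4.09%.

-4.09%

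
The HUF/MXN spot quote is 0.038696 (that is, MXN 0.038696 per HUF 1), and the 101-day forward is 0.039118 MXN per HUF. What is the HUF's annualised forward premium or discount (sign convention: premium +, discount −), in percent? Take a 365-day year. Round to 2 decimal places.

T = 101/365 years.
HUF trades forward at +1.09055% vs spot over the period.
×(1/T) gives 3.94% p.a.

+3.94%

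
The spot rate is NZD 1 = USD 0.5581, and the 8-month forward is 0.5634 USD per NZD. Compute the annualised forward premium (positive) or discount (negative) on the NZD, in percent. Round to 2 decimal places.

T = 8/12 years.
Period premium: (0.5634 − 0.5581)/0.5581 = 0.0094965.
Per annum: 0.0094965 / (8/12) = 0.014245 = 1.42%.

+1.42%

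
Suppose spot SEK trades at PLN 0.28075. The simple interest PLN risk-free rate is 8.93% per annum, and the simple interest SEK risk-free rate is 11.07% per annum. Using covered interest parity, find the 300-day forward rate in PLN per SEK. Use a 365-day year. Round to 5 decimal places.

0.27622

T = 300/365 years.
PLN growth factor: 1 + 0.0893×300/365 = 1.0733973.
SEK growth factor: 1 + 0.1107×300/365 = 1.0909863.
CIP: F = S · (grow PLN)/(grow SEK) = 0.28075 × 1.0733973/1.0909863 = 0.2762237 PLN per SEK.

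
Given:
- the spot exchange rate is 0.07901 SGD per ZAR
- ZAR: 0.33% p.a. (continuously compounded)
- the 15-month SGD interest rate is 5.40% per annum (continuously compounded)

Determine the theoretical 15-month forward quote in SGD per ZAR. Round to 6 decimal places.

T = 15/12 years.
Growth of 1 SGD over T: e^(0.0540×15/12) = 1.0698303.
ZAR accumulates by e^(0.0033×15/12) = 1.0041335.
Forward (SGD per ZAR) = 0.07901 × 1.0698303 / 1.0041335 = 0.08417934.

0.084179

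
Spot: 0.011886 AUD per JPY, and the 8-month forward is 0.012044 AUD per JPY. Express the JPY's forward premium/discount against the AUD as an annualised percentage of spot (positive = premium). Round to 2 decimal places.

T = 8/12 years.
(F − S)/S = (0.012044 − 0.011886)/0.011886 = 0.0132929.
×(1/T) gives 1.99% p.a.

+1.99%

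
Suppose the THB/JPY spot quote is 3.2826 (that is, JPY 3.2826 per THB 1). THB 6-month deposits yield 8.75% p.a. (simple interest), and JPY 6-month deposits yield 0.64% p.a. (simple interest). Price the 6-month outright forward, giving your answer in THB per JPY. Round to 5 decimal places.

0.31695

T = 6/12 years.
Growth of 1 JPY over T: 1 + 0.0064×6/12 = 1.003200.
THB accumulates by 1 + 0.0875×6/12 = 1.043750.
CIP: F = S · (grow JPY)/(grow THB) = 3.2826 × 1.003200/1.043750 = 3.155070 JPY per THB.
Quoted the other way: 1/3.155070 = 0.31695 THB per JPY.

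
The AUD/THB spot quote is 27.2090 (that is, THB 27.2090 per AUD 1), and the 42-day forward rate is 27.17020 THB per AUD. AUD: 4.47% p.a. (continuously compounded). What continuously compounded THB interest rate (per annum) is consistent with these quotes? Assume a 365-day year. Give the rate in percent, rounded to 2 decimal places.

3.23%

T = 42/365 years.
F/S = 27.1702/27.209 = 0.9985740 = (growth of THB) / (growth of AUD).
AUD growth factor: e^(0.0447×42/365) = 1.0051568.
Hence g_THB = 1.0037234.
r = ln(1.0037234)/(42/365) = 0.032298 → 3.23%.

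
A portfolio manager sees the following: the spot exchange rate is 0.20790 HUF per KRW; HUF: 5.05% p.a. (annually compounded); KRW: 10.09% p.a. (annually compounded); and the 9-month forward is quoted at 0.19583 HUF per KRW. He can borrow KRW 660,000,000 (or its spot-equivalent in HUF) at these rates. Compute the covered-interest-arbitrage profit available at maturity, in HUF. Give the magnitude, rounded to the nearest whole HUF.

T = 9/12 years.
Invest the KRW and cover forward: 660,000,000 × 1.07475853777 × 0.19583 = HUF 138,910,176.54.
Convert at spot and invest in HUF: 660,000,000 × 0.20790 × 1.03764080645 = HUF 142,378,845.62.
The quoted forward undervalues KRW, so borrow KRW, convert to HUF at spot, deposit the HUF at 5.05%, and buy KRW forward at 0.19583 to cover the loan.
Profit = 142,378,845.62 − 138,910,176.54 = HUF 3,468,669.

HUF 3,468,669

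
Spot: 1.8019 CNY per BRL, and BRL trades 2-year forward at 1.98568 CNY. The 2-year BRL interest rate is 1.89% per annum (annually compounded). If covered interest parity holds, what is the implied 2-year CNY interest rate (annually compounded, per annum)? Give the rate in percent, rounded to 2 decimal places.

6.96%

T = 2 years.
CIP gives F = S · g_CNY/g_BRL, so g_CNY/g_BRL = 1.98568/1.8019 = 1.1019923.
BRL growth factor: (1 + 0.0189)^2 = 1.0381572.
Hence g_CNY = 1.1440412.
Annualise: 1.1440412^(1/2) − 1 = 0.069599 = 6.96%.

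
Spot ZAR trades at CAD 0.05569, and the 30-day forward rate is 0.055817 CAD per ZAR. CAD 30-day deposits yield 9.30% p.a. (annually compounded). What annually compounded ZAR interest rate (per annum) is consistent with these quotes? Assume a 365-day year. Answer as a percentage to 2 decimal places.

T = 30/365 years.
By CIP, F/S equals the CAD-to-ZAR growth ratio: 0.055817/0.05569 = 1.0022805.
CAD growth factor: (1 + 0.0930)^(30/365) = 1.0073358.
Hence g_ZAR = 1.0050438.
r = 1.0050438^(365/30) − 1 = 0.063124 → 6.31%.

6.31%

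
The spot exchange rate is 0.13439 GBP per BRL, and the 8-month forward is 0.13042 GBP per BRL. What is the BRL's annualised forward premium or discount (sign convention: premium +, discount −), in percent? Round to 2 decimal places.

T = 8/12 years.
BRL trades forward at -2.95409% vs spot over the period.
Annualise by dividing by T: -0.0295409 / (8/12) = -0.044311 → -4.43%.

-4.43%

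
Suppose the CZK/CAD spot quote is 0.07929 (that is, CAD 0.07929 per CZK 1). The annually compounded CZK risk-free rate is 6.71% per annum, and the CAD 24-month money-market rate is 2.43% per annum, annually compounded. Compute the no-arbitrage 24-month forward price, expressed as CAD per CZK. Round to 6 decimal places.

0.073057

T = 2 years.
CAD accumulates by (1 + 0.0243)^2 = 1.0491905.
Growth of 1 CZK over T: (1 + 0.0671)^2 = 1.1387024.
Forward (CAD per CZK) = 0.07929 × 1.0491905 / 1.1387024 = 0.07305712.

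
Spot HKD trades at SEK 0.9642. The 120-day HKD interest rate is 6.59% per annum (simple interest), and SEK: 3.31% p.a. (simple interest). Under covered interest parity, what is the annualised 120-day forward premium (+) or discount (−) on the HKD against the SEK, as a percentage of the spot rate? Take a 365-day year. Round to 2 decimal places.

-3.21%

T = 120/365 years.
No-arbitrage forward: 0.9642 × 1.0108822 / 1.0216658 = 0.9540229 SEK/HKD.
Annualised premium = (F − S)/S × (1/T) = (0.9540229 − 0.9642)/0.9642 ÷ (120/365) = -3.21%.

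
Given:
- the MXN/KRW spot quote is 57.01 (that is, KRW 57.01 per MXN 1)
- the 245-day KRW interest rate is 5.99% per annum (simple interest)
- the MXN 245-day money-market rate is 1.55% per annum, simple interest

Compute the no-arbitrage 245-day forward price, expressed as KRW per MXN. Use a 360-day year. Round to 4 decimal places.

58.7147

T = 245/360 years.
KRW accumulates by 1 + 0.0599×245/360 = 1.04076528.
Growth of 1 MXN over T: 1 + 0.0155×245/360 = 1.01054861.
Forward (KRW per MXN) = 57.01 × 1.04076528 / 1.01054861 = 58.714670.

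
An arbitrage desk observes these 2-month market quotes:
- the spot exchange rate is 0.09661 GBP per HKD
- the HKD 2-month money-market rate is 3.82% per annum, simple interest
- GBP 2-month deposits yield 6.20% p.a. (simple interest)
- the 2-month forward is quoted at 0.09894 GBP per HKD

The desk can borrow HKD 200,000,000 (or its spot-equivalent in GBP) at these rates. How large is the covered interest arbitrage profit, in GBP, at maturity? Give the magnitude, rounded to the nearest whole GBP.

T = 2/12 years.
Invest the HKD and cover forward: 200,000,000 × 1.0063666667 × 0.09894 = GBP 19,913,983.60.
Convert at spot and invest in GBP: 200,000,000 × 0.09661 × 1.0103333333 = GBP 19,521,660.67.
The quoted forward overvalues HKD, so borrow GBP, buy HKD at spot, deposit the HKD at 3.82%, and sell the proceeds forward at 0.09894.
The gap between the two covered legs is GBP 392,323.

GBP 392,323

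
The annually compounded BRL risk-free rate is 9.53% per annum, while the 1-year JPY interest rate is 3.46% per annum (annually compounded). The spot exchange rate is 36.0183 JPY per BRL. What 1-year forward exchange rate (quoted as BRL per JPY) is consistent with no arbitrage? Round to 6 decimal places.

0.029393

T = 1 year.
JPY accumulates by (1 + 0.0346)^1 = 1.034600.
BRL growth factor: (1 + 0.0953)^1 = 1.095300.
So F = 36.0183 × 1.034600 / 1.095300 = 34.02222 (JPY/BRL).
Invert for BRL per JPY: 1 / 34.02222 = 0.029393.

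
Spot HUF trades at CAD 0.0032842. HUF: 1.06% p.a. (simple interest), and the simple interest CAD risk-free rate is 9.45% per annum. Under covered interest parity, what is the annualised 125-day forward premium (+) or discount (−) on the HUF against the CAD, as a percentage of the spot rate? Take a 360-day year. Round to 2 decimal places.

+8.36%

T = 125/360 years.
No-arbitrage forward: 0.0032842 × 1.0328125 / 1.0036806 = 0.0033795241 CAD/HUF.
Annualised premium = (F − S)/S × (1/T) = (0.0033795241 − 0.0032842)/0.0032842 ÷ (125/360) = 8.36%.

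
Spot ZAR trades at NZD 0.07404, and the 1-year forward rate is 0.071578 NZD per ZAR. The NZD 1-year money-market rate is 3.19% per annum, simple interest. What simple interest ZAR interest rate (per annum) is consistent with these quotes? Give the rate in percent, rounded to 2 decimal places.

6.74%

T = 1 year.
F/S = 0.071578/0.07404 = 0.9667477 = (growth of NZD) / (growth of ZAR).
NZD growth factor: 1 + 0.0319×1 = 1.031900.
Hence g_ZAR = 1.0673933.
r = (1.0673933 − 1)/1 = 0.067393 → 6.74%.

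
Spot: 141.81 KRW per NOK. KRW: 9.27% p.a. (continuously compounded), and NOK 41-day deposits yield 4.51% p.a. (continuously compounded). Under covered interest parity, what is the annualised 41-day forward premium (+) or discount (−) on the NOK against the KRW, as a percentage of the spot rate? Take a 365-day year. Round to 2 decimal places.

T = 41/365 years.
No-arbitrage forward: 141.81 × 1.0104673 / 1.0050789 = 142.57027 KRW/NOK.
(F − S)/S ÷ T = (142.57027 − 141.81)/141.81/(41/365) = 0.047728 → 4.77%.

+4.77%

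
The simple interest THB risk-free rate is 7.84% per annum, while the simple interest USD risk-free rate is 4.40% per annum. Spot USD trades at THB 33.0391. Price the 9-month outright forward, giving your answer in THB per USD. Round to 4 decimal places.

33.8643

T = 9/12 years.
Growth of 1 THB over T: 1 + 0.0784×9/12 = 1.058800.
Growth of 1 USD over T: 1 + 0.0440×9/12 = 1.033000.
CIP: F = S · (grow THB)/(grow USD) = 33.0391 × 1.058800/1.033000 = 33.864278 THB per USD.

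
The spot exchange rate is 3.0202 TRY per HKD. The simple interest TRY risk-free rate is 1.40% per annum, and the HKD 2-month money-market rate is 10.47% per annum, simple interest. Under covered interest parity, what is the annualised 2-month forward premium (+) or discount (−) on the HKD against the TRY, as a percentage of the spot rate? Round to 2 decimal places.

T = 2/12 years.
CIP forward (TRY per HKD) = 3.0202 × 1.0023333/1.017450 = 2.9753276.
Annualised premium = (F − S)/S × (1/T) = (2.9753276 − 3.0202)/3.0202 ÷ (2/12) = -8.91%.

-8.91%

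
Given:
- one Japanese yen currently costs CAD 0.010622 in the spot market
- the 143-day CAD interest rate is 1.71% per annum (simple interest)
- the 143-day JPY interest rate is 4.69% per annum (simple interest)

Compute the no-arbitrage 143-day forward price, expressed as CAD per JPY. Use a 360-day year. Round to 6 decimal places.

T = 143/360 years.
CAD accumulates by 1 + 0.0171×143/360 = 1.0067925.
Growth of 1 JPY over T: 1 + 0.0469×143/360 = 1.0186297.
CIP: F = S · (grow CAD)/(grow JPY) = 0.010622 × 1.0067925/1.0186297 = 0.01049856 CAD per JPY.

0.010499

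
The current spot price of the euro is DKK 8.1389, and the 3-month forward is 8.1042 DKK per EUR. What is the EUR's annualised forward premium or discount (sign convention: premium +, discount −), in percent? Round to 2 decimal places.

T = 3/12 years.
Period premium: (8.1042 − 8.1389)/8.1389 = -0.0042635.
Per annum: -0.0042635 / (3/12) = -0.017054 = -1.71%.

-1.71%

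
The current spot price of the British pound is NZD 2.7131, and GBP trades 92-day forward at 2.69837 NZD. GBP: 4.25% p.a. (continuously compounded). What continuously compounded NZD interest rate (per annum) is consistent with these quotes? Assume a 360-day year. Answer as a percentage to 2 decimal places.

2.12%

T = 92/360 years.
F/S = 2.69837/2.7131 = 0.9945708 = (growth of NZD) / (growth of GBP).
The GBP side grows by e^(0.0425×92/360) = 1.0109203.
That pins the NZD growth at 1.0054318.
r = ln(1.0054318)/(92/360) = 0.021197 → 2.12%.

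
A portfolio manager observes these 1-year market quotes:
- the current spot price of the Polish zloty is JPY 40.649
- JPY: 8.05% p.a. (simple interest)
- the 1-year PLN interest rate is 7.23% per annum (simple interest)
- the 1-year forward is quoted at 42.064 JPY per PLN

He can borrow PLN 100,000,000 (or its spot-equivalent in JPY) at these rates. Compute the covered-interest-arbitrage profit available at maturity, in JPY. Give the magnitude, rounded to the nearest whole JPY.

JPY 118,398,270

T = 1 year.
Route A — deposit PLN, sell forward: 100,000,000 × 1.072300 × 42.064 = JPY 4,510,522,720.00.
Route B — convert at spot, deposit JPY: 100,000,000 × 40.649 × 1.080500 = JPY 4,392,124,450.00.
The quoted forward overvalues PLN, so borrow JPY, buy PLN at spot, deposit the PLN at 7.23%, and sell the proceeds forward at 42.064.
The gap between the two covered legs is JPY 118,398,270.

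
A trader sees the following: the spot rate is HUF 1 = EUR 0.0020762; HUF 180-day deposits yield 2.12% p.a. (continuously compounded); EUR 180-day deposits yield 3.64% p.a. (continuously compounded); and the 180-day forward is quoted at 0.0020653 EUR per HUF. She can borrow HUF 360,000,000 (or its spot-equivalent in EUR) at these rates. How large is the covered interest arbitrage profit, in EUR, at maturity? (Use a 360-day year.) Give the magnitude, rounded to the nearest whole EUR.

EUR 9,729

T = 180/360 years.
Route A — deposit HUF, sell forward: 360,000,000 × 1.01065638 × 0.0020653 = EUR 751,431.10.
Route B — convert at spot, deposit EUR: 360,000,000 × 0.0020762 × 1.01836663 = EUR 761,159.81.
The quoted forward undervalues HUF, so borrow HUF, convert to EUR at spot, deposit the EUR at 3.64%, and buy HUF forward at 0.0020653 to cover the loan.
Arbitrage profit = |751,431.10 − 761,159.81| = EUR 9,729.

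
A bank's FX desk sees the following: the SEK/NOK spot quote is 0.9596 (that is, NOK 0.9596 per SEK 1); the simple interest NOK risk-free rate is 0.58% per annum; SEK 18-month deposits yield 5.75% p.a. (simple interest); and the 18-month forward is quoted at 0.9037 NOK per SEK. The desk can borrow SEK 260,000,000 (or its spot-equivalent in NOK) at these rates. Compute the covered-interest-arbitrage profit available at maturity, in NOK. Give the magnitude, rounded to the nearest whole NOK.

NOK 3,560,857

T = 18/12 years.
Route A — deposit SEK, sell forward: 260,000,000 × 1.086250 × 0.9037 = NOK 255,227,472.50.
Route B — convert at spot, deposit NOK: 260,000,000 × 0.9596 × 1.008700 = NOK 251,666,615.20.
The quoted forward overvalues SEK, so borrow NOK, buy SEK at spot, deposit the SEK at 5.75%, and sell the proceeds forward at 0.9037.
Arbitrage profit = |255,227,472.50 − 251,666,615.20| = NOK 3,560,857.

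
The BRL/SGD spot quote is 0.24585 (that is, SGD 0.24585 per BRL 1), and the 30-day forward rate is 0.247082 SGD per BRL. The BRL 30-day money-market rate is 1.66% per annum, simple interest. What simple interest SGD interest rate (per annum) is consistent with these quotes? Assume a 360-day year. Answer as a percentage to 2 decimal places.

T = 30/360 years.
By CIP, F/S equals the SGD-to-BRL growth ratio: 0.247082/0.24585 = 1.0050112.
BRL growth factor: 1 + 0.0166×30/360 = 1.0013833.
That pins the SGD growth at 1.0064014.
(1.0064014 − 1)/T = 0.076817, i.e. 7.68%.

7.68%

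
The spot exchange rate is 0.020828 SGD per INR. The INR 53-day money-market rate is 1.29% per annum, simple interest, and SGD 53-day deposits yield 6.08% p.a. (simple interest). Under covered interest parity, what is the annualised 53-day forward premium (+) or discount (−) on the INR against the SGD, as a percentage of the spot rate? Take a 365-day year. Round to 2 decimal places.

+4.78%

T = 53/365 years.
F = S · g_SGD/g_INR = 0.020828 × 1.0088285/1.0018732 = 0.020972594.
Annualised premium = (F − S)/S × (1/T) = (0.020972594 − 0.020828)/0.020828 ÷ (53/365) = 4.78%.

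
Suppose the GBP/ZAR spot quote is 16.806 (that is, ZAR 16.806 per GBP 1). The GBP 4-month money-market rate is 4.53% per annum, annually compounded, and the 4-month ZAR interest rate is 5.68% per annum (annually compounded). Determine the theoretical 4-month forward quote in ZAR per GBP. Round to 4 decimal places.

16.8674

T = 4/12 years.
ZAR accumulates by (1 + 0.0568)^(4/12) = 1.01858576.
Growth of 1 GBP over T: (1 + 0.0453)^(4/12) = 1.01487756.
So F = 16.806 × 1.01858576 / 1.01487756 = 16.867406 (ZAR/GBP).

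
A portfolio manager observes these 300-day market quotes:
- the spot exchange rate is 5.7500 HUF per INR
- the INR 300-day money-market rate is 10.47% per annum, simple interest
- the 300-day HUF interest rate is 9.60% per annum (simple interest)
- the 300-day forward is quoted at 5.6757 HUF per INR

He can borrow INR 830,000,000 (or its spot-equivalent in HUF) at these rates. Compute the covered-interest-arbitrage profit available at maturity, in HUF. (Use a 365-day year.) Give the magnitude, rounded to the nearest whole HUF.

HUF 32,849,269

T = 300/365 years.
Keep in INR, deliver into the forward: 830,000,000·1.086054794521·5.6757 = HUF 5,116,220,593.73.
Swap to HUF now, deposit: 830,000,000·5.7500·1.078904109589 = HUF 5,149,069,863.01.
The quoted forward undervalues INR, so borrow INR, convert to HUF at spot, deposit the HUF at 9.60%, and buy INR forward at 5.6757 to cover the loan.
Profit = 5,149,069,863.01 − 5,116,220,593.73 = HUF 32,849,269.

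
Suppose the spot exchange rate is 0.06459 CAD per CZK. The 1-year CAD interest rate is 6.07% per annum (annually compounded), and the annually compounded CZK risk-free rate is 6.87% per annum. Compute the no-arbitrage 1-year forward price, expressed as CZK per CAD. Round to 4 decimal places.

15.5990

T = 1 year.
Growth of 1 CAD over T: (1 + 0.0607)^1 = 1.060700.
CZK growth factor: (1 + 0.0687)^1 = 1.068700.
So F = 0.06459 × 1.060700 / 1.068700 = 0.064106497 (CAD/CZK).
Invert for CZK per CAD: 1 / 0.064106497 = 15.5990.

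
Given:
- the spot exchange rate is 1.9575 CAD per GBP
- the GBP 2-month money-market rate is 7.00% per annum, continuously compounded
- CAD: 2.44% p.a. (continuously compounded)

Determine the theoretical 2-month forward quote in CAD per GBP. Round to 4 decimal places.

1.9427

T = 2/12 years.
CAD growth factor: e^(0.0244×2/12) = 1.0040749.
Growth of 1 GBP over T: e^(0.0700×2/12) = 1.011735.
CIP: F = S · (grow CAD)/(grow GBP) = 1.9575 × 1.0040749/1.011735 = 1.942679 CAD per GBP.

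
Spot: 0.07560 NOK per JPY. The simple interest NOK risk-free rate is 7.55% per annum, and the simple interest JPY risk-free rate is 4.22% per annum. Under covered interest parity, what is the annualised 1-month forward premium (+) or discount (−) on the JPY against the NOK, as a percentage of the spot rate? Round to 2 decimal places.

+3.32%

T = 1/12 years.
CIP forward (NOK per JPY) = 0.0756 × 1.0062917/1.0035167 = 0.07580905.
Annualised premium = (F − S)/S × (1/T) = (0.07580905 − 0.0756)/0.0756 ÷ (1/12) = 3.32%.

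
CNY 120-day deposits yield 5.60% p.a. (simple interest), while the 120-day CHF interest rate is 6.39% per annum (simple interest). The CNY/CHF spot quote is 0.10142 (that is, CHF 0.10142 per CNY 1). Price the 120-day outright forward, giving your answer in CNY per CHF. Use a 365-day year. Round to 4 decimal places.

9.8349

T = 120/365 years.
CHF growth factor: 1 + 0.0639×120/365 = 1.0210082.
CNY growth factor: 1 + 0.0560×120/365 = 1.018411.
So F = 0.10142 × 1.0210082 / 1.018411 = 0.1016786 (CHF/CNY).
Quoted the other way: 1/0.1016786 = 9.8349 CNY per CHF.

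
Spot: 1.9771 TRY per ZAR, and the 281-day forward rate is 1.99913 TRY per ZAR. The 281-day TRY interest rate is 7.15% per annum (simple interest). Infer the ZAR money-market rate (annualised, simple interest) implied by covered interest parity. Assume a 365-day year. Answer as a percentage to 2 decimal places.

5.64%

T = 281/365 years.
F/S = 1.99913/1.9771 = 1.0111426 = (growth of TRY) / (growth of ZAR).
TRY growth factor: 1 + 0.0715×281/365 = 1.0550452.
That pins the ZAR growth at 1.0434188.
(1.0434188 − 1)/T = 0.056398, i.e. 5.64%.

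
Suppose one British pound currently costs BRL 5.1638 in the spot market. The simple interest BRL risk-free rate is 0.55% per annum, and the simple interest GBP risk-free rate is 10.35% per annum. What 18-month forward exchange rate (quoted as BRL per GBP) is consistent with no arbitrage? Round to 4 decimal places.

T = 18/12 years.
BRL accumulates by 1 + 0.0055×18/12 = 1.008250.
GBP growth factor: 1 + 0.1035×18/12 = 1.155250.
So F = 5.1638 × 1.008250 / 1.155250 = 4.506731 (BRL/GBP).

4.5067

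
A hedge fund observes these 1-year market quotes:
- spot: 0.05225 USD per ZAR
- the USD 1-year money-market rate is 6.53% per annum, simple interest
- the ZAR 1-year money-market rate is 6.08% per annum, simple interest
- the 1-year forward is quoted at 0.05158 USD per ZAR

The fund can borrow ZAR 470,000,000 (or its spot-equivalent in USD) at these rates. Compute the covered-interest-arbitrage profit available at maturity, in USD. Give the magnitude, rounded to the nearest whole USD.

T = 1 year.
Keep in ZAR, deliver into the forward: 470,000,000·1.060800·0.05158 = USD 25,716,550.08.
Swap to USD now, deposit: 470,000,000·0.05225·1.065300 = USD 26,161,104.75.
The quoted forward undervalues ZAR, so borrow ZAR, convert to USD at spot, deposit the USD at 6.53%, and buy ZAR forward at 0.05158 to cover the loan.
The gap between the two covered legs is USD 444,555.

USD 444,555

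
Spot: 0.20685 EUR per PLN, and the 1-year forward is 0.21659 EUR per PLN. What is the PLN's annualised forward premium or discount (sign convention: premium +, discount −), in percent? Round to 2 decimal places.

+4.71%

T = 1 year.
PLN trades forward at +4.70873% vs spot over the period.
Per annum: 0.0470873 / 1 = 0.047087 = 4.71%.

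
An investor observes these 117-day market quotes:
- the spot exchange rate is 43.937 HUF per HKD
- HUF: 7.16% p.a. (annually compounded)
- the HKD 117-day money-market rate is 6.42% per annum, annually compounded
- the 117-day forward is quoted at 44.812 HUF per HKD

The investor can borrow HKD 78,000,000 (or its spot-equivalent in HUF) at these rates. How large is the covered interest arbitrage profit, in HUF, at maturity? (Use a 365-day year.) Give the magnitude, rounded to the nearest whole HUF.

HUF 61,850,575

T = 117/365 years.
Invest the HKD and cover forward: 78,000,000 × 1.020145806674 × 44.812 = HUF 3,565,752,363.32.
Convert at spot and invest in HUF: 78,000,000 × 43.937 × 1.022414315864 = HUF 3,503,901,788.10.
The quoted forward overvalues HKD, so borrow HUF, buy HKD at spot, deposit the HKD at 6.42%, and sell the proceeds forward at 44.812.
Arbitrage profit = |3,565,752,363.32 − 3,503,901,788.10| = HUF 61,850,575.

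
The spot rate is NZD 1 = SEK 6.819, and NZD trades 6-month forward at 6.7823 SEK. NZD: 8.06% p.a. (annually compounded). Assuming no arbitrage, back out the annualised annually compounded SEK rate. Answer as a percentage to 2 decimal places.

6.90%

T = 6/12 years.
By CIP, F/S equals the SEK-to-NZD growth ratio: 6.7823/6.819 = 0.9946180.
NZD growth factor: (1 + 0.0806)^(6/12) = 1.0395191.
Hence g_SEK = 1.0339244.
r = 1.0339244^(12/6) − 1 = 0.069000 → 6.90%.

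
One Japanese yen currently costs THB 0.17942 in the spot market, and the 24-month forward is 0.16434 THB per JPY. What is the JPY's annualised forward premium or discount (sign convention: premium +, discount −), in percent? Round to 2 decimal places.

-4.20%

T = 2 years.
Period premium: (0.16434 − 0.17942)/0.17942 = -0.0840486.
Per annum: -0.0840486 / 2 = -0.042024 = -4.20%.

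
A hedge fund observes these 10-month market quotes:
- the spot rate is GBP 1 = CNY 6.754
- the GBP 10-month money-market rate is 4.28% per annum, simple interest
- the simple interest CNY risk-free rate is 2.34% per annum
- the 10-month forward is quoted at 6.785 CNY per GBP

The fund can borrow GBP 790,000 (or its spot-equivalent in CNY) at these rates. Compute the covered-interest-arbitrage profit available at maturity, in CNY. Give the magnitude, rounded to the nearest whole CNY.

T = 10/12 years.
Invest the GBP and cover forward: 790,000 × 1.035666667 × 6.785 = CNY 5,551,328.69.
Convert at spot and invest in CNY: 790,000 × 6.754 × 1.019500 = CNY 5,439,705.37.
The quoted forward overvalues GBP, so borrow CNY, buy GBP at spot, deposit the GBP at 4.28%, and sell the proceeds forward at 6.785.
The gap between the two covered legs is CNY 111,623.

CNY 111,623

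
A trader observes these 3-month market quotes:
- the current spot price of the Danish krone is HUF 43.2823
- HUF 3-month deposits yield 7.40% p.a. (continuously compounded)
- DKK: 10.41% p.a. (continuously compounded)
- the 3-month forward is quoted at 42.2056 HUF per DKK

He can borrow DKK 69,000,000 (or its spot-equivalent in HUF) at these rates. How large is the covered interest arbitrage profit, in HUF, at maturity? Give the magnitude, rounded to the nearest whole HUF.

HUF 53,271,908

T = 3/12 years.
Invest the DKK and cover forward: 69,000,000 × 1.026366607318 × 42.2056 = HUF 2,988,970,875.25.
Convert at spot and invest in HUF: 69,000,000 × 43.2823 × 1.01867218517 = HUF 3,042,242,783.29.
The quoted forward undervalues DKK, so borrow DKK, convert to HUF at spot, deposit the HUF at 7.40%, and buy DKK forward at 42.2056 to cover the loan.
Profit = 3,042,242,783.29 − 2,988,970,875.25 = HUF 53,271,908.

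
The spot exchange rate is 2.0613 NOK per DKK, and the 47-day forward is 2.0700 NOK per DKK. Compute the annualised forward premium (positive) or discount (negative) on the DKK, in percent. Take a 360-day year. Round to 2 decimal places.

T = 47/360 years.
(F − S)/S = (2.0700 − 2.0613)/2.0613 = 0.0042206.
×(1/T) gives 3.23% p.a.

+3.23%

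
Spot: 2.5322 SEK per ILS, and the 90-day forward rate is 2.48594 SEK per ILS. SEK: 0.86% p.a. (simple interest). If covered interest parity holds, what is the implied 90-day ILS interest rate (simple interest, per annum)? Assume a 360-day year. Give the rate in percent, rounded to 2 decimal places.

T = 90/360 years.
CIP gives F = S · g_SEK/g_ILS, so g_SEK/g_ILS = 2.48594/2.5322 = 0.9817313.
The SEK side grows by 1 + 0.0086×90/360 = 1.002150.
Hence g_ILS = 1.0207987.
r = (1.0207987 − 1)/(90/360) = 0.083195 → 8.32%.

8.32%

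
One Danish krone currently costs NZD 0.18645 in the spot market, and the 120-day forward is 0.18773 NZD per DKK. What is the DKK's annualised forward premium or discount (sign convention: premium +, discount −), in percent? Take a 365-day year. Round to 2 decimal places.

+2.09%

T = 120/365 years.
DKK trades forward at +0.68651% vs spot over the period.
Annualise by dividing by T: 0.0068651 / (120/365) = 0.020881 → 2.09%.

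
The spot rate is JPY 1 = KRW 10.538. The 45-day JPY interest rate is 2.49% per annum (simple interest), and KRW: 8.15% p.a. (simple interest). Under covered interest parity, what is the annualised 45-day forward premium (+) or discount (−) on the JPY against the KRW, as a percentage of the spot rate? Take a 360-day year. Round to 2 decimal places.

+5.64%

T = 45/360 years.
F = S · g_KRW/g_JPY = 10.538 × 1.0101875/1.0031125 = 10.612325.
Annualised premium = (F − S)/S × (1/T) = (10.612325 − 10.538)/10.538 ÷ (45/360) = 5.64%.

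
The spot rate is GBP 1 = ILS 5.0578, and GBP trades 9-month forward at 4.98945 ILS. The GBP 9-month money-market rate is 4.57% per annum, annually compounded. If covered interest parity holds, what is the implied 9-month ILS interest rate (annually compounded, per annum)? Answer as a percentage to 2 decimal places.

T = 9/12 years.
By CIP, F/S equals the ILS-to-GBP growth ratio: 4.98945/5.0578 = 0.9864862.
The GBP side grows by (1 + 0.0457)^(9/12) = 1.0340828.
So the ILS growth factor = 1.0201084.
r = 1.0201084^(12/9) − 1 = 0.026901 → 2.69%.

2.69%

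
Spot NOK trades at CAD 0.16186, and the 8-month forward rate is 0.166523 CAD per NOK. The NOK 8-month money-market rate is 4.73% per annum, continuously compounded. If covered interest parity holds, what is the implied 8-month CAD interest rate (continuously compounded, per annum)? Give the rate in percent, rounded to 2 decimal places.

T = 8/12 years.
CIP gives F = S · g_CAD/g_NOK, so g_CAD/g_NOK = 0.166523/0.16186 = 1.0288088.
NOK growth factor: e^(0.0473×8/12) = 1.0320358.
That pins the CAD growth at 1.0617675.
Take logs: ln 1.0617675 / (8/12) = 0.089902, so 8.99%.

8.99%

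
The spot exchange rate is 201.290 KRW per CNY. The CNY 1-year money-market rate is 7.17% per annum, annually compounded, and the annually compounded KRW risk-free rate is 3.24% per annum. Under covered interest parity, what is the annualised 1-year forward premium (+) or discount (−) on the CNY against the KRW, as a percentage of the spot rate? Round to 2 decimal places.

T = 1 year.
F = S · g_KRW/g_CNY = 201.29 × 1.032400/1.071700 = 193.908553.
Annualised premium = (F − S)/S × (1/T) = (193.908553 − 201.29)/201.29 ÷ 1 = -3.67%.

-3.67%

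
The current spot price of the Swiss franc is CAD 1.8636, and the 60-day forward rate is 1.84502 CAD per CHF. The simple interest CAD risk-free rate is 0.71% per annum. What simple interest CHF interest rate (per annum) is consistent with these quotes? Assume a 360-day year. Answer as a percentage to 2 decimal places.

T = 60/360 years.
By CIP, F/S equals the CAD-to-CHF growth ratio: 1.84502/1.8636 = 0.9900300.
The CAD side grows by 1 + 0.0071×60/360 = 1.0011833.
Hence g_CHF = 1.0112656.
r = (1.0112656 − 1)/(60/360) = 0.067594 → 6.76%.

6.76%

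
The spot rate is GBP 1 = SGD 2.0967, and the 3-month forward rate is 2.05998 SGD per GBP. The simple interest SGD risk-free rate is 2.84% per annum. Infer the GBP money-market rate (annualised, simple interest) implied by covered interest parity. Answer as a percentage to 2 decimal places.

10.02%

T = 3/12 years.
By CIP, F/S equals the SGD-to-GBP growth ratio: 2.05998/2.0967 = 0.9824868.
SGD growth factor: 1 + 0.0284×3/12 = 1.007100.
Hence g_GBP = 1.0250519.
(1.0250519 − 1)/T = 0.100208, i.e. 10.02%.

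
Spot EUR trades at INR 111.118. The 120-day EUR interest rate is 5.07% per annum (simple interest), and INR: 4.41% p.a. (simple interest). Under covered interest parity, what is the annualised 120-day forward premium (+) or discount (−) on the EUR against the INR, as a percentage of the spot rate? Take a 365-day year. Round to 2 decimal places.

T = 120/365 years.
F = S · g_INR/g_EUR = 111.118 × 1.0144986/1.0166685 = 110.880838.
(F − S)/S ÷ T = (110.880838 − 111.118)/111.118/(120/365) = -0.006492 → -0.65%.

-0.65%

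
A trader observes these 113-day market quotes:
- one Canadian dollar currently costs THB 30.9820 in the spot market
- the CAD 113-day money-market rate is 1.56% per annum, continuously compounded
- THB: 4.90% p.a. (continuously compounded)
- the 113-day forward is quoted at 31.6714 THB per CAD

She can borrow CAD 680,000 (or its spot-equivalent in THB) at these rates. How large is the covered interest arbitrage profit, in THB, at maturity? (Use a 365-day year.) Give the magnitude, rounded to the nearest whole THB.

T = 113/365 years.
Route A — deposit CAD, sell forward: 680,000 × 1.0048412703 × 31.6714 = THB 21,640,816.27.
Route B — convert at spot, deposit THB: 680,000 × 30.9820 × 1.0152855094 = THB 21,389,791.44.
The quoted forward overvalues CAD, so borrow THB, buy CAD at spot, deposit the CAD at 1.56%, and sell the proceeds forward at 31.6714.
The gap between the two covered legs is THB 251,025.

THB 251,025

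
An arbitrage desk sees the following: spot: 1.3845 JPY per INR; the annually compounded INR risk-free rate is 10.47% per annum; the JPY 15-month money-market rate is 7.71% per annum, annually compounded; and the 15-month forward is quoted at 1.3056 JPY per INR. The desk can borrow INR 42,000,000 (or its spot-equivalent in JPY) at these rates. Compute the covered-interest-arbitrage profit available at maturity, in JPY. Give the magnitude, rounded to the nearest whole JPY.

JPY 1,702,784

T = 15/12 years.
Keep in INR, deliver into the forward: 42,000,000·1.1325449359·1.3056 = JPY 62,103,328.07.
Swap to JPY now, deposit: 42,000,000·1.3845·1.0972864906 = JPY 63,806,112.14.
The quoted forward undervalues INR, so borrow INR, convert to JPY at spot, deposit the JPY at 7.71%, and buy INR forward at 1.3056 to cover the loan.
Profit = 63,806,112.14 − 62,103,328.07 = JPY 1,702,784.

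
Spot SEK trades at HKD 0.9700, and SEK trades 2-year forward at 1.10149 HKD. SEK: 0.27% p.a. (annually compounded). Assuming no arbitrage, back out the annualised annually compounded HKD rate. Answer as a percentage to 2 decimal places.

6.85%

T = 2 years.
CIP gives F = S · g_HKD/g_SEK, so g_HKD/g_SEK = 1.10149/0.97 = 1.1355567.
SEK growth factor: (1 + 0.0027)^2 = 1.0054073.
So the HKD growth factor = 1.141697.
Annualise: 1.141697^(1/2) − 1 = 0.068502 = 6.85%.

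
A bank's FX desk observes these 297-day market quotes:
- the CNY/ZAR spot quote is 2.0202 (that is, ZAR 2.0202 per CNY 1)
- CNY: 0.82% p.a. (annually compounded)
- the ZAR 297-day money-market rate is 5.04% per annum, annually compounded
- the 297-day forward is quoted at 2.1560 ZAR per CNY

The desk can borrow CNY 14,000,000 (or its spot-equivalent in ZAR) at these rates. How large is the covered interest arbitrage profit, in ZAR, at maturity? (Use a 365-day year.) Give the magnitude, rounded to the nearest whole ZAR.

T = 297/365 years.
Route A — deposit CNY, sell forward: 14,000,000 × 1.0066672487 × 2.1560 = ZAR 30,385,244.23.
Route B — convert at spot, deposit ZAR: 14,000,000 × 2.0202 × 1.0408216103 = ZAR 29,437,349.44.
The quoted forward overvalues CNY, so borrow ZAR, buy CNY at spot, deposit the CNY at 0.82%, and sell the proceeds forward at 2.1560.
The gap between the two covered legs is ZAR 947,895.

ZAR 947,895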